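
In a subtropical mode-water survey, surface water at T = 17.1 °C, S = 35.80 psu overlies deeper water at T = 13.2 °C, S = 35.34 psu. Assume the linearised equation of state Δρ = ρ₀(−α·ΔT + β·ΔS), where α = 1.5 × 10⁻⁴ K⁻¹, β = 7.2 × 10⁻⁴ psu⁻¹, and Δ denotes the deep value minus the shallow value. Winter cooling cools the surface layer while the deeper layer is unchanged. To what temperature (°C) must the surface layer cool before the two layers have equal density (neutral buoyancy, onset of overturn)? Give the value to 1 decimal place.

Neutral buoyancy requires Δρ = 0, i.e. −α(T_deep − T_surf′) + β(S_deep − S_surf) = 0.
T_surf′ = T_deep − (β/α)·ΔS = 13.2 − (7.2 × 10⁻⁴/1.5 × 10⁻⁴)·(-0.46) = 15.408 °C.
Cooling required: 17.1 − (15.408) = 1.692 °C.

15.4 °C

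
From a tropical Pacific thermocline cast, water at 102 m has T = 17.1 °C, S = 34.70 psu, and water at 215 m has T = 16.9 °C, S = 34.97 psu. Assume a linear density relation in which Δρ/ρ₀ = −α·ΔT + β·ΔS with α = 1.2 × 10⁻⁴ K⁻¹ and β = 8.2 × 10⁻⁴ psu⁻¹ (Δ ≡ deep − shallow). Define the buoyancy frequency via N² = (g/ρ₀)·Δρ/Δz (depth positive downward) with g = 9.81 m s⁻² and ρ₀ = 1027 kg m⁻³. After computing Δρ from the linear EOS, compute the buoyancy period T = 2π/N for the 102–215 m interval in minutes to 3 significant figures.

ΔT = -0.2 K, ΔS = +0.27 psu (deep − shallow).
Δρ/ρ₀ = −αΔT + βΔS = 2.40 × 10⁻⁵ + 2.214 × 10⁻⁴ = 2.454 × 10⁻⁴, so Δρ ≈ 0.2520 kg m⁻³.
N² = (g/ρ₀)·Δρ/Δz = g·(Δρ/ρ₀)/Δz = 9.81 × 2.454 × 10⁻⁴ / 113 = 2.1304 × 10⁻⁵ s⁻².
N = √(2.1304 × 10⁻⁵) = 4.6156 × 10⁻³ rad s⁻¹ → T = 2π/N = 1.3613 × 10³ s = 22.688 min ≈ 22.7 min.

22.7 min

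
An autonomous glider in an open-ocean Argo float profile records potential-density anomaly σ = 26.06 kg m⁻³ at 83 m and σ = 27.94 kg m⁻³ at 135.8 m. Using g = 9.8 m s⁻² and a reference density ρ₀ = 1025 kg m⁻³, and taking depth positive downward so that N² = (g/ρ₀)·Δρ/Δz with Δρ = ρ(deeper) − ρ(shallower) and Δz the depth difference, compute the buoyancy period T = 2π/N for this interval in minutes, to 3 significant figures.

5.68 min

Δρ = 1027.94 − 1026.06 = 1.88 kg m⁻³ over Δz = 135.8 − 83 = 52.8 m.
N² = (9.8/1025) × (1.88/52.8) = 3.4043 × 10⁻⁴ s⁻².
N = √(3.4043 × 10⁻⁴) = 0.018451 rad s⁻¹, so T = 2π/N = 340.53 s = 5.6755 min ≈ 5.68 min.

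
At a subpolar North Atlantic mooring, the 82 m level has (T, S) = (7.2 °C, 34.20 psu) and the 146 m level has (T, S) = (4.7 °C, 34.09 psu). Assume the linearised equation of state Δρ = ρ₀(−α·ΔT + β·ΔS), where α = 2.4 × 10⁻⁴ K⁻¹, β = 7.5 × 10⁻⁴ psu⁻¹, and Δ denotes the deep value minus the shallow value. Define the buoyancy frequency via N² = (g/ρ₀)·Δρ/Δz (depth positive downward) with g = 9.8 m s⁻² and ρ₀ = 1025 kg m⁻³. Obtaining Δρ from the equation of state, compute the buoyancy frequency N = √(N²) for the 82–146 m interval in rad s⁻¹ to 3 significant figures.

ΔT = -2.5 K, ΔS = -0.11 psu (deep − shallow).
Δρ/ρ₀ = −αΔT + βΔS = 6.00 × 10⁻⁴ − 8.25 × 10⁻⁵ = 5.175 × 10⁻⁴, so Δρ ≈ 0.5304 kg m⁻³.
N² = (g/ρ₀)·Δρ/Δz = g·(Δρ/ρ₀)/Δz = 9.8 × 5.175 × 10⁻⁴ / 64 = 7.9242 × 10⁻⁵ s⁻².
N = √(7.9242 × 10⁻⁵) = 8.9018 × 10⁻³ rad s⁻¹ ≈ 8.90 × 10⁻³ rad s⁻¹.

8.90 × 10⁻³ rad s⁻¹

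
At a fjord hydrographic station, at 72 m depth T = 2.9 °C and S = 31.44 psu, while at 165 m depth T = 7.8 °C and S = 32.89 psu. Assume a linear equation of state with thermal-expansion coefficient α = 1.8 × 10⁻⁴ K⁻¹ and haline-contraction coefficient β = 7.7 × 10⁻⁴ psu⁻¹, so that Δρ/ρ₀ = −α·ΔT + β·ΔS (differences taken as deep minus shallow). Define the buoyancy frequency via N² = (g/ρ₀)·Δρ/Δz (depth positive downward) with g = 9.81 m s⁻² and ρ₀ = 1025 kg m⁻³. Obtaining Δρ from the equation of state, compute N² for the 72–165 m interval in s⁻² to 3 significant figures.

ΔT = +4.9 K, ΔS = +1.45 psu (deep − shallow).
Δρ/ρ₀ = −αΔT + βΔS = -8.82 × 10⁻⁴ + 1.1165 × 10⁻³ = 2.345 × 10⁻⁴, so Δρ ≈ 0.2404 kg m⁻³.
N² = (g/ρ₀)·Δρ/Δz = g·(Δρ/ρ₀)/Δz = 9.81 × 2.345 × 10⁻⁴ / 93 = 2.4736 × 10⁻⁵ s⁻² ≈ 2.47 × 10⁻⁵ s⁻².

2.47 × 10⁻⁵ s⁻²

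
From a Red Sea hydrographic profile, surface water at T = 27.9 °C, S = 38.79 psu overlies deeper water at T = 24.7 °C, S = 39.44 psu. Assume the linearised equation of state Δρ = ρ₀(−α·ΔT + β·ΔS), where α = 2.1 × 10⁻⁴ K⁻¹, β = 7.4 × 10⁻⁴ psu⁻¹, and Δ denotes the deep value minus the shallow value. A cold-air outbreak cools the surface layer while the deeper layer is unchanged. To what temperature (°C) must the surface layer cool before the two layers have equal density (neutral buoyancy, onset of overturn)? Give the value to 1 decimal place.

Neutral buoyancy requires Δρ = 0, i.e. −α(T_deep − T_surf′) + β(S_deep − S_surf) = 0.
T_surf′ = T_deep − (β/α)·ΔS = 24.7 − (7.4 × 10⁻⁴/2.1 × 10⁻⁴)·(+0.65) = 22.410 °C.
Cooling required: 27.9 − (22.410) = 5.490 °C.

22.4 °C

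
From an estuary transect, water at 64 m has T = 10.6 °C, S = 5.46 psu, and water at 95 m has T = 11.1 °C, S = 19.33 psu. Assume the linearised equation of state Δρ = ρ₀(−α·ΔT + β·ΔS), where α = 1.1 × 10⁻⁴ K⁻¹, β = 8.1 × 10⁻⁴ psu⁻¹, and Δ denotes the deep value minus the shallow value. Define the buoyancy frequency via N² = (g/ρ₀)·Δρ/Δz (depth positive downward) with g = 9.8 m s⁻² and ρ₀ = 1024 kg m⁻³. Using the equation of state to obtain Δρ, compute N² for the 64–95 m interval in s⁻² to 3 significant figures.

ΔT = +0.5 K, ΔS = +13.87 psu (deep − shallow).
Δρ/ρ₀ = −αΔT + βΔS = -5.50 × 10⁻⁵ + 0.0112347 = 0.0111797, so Δρ ≈ 11.45 kg m⁻³.
N² = (g/ρ₀)·Δρ/Δz = g·(Δρ/ρ₀)/Δz = 9.8 × 0.0111797 / 31 = 3.5342 × 10⁻³ s⁻² ≈ 3.53 × 10⁻³ s⁻².

3.53 × 10⁻³ s⁻²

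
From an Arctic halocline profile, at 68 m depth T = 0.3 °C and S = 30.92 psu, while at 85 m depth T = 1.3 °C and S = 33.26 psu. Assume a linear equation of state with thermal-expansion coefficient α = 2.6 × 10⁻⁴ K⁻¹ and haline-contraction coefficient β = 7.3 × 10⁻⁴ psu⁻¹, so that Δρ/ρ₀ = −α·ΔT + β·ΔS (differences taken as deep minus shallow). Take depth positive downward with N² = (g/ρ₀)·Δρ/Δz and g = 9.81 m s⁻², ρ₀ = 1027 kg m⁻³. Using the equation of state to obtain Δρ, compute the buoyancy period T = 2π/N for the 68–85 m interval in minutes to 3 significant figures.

ΔT = +1.0 K, ΔS = +2.34 psu (deep − shallow).
Δρ/ρ₀ = −αΔT + βΔS = -2.60 × 10⁻⁴ + 1.7082 × 10⁻³ = 1.4482 × 10⁻³, so Δρ ≈ 1.487 kg m⁻³.
N² = (g/ρ₀)·Δρ/Δz = g·(Δρ/ρ₀)/Δz = 9.81 × 1.4482 × 10⁻³ / 17 = 8.3570 × 10⁻⁴ s⁻².
N = √(8.3570 × 10⁻⁴) = 0.028908 rad s⁻¹ → T = 2π/N = 217.35 s = 3.6225 min ≈ 3.62 min.

3.62 min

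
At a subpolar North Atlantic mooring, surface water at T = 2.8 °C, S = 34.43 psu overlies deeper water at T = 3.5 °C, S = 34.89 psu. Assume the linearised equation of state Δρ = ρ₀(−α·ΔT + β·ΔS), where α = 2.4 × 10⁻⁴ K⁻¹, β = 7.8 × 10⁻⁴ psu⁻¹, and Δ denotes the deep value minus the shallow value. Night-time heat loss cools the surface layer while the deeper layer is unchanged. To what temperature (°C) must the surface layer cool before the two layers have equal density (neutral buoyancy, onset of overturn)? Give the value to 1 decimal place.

Neutral buoyancy requires Δρ = 0, i.e. −α(T_deep − T_surf′) + β(S_deep − S_surf) = 0.
T_surf′ = T_deep − (β/α)·ΔS = 3.5 − (7.8 × 10⁻⁴/2.4 × 10⁻⁴)·(+0.46) = 2.005 °C.
Cooling required: 2.8 − (2.005) = 0.795 °C.

2.0 °C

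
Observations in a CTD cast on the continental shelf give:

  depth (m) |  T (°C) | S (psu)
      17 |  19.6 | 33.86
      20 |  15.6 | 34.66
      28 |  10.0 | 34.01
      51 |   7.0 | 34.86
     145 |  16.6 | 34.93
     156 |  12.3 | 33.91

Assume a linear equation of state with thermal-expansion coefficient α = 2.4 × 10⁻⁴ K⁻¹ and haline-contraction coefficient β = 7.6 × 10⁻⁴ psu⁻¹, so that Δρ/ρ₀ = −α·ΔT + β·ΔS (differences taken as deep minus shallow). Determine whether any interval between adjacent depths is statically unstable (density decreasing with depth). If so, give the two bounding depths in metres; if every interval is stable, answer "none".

51–145 m

Evaluate Δρ/ρ₀ = −αΔT + βΔS across each adjacent pair:
  17–20 m: −αΔT+βΔS = −(2.4 × 10⁻⁴)(-4.0)+(7.6 × 10⁻⁴)(+0.80) = 1.6 × 10⁻³ → stable
  20–28 m: −αΔT+βΔS = −(2.4 × 10⁻⁴)(-5.6)+(7.6 × 10⁻⁴)(-0.65) = 8.5 × 10⁻⁴ → stable
  28–51 m: −αΔT+βΔS = −(2.4 × 10⁻⁴)(-3.0)+(7.6 × 10⁻⁴)(+0.85) = 1.4 × 10⁻³ → stable
  51–145 m: −αΔT+βΔS = −(2.4 × 10⁻⁴)(+9.6)+(7.6 × 10⁻⁴)(+0.07) = -2.3 × 10⁻³ → UNSTABLE
  145–156 m: −αΔT+βΔS = −(2.4 × 10⁻⁴)(-4.3)+(7.6 × 10⁻⁴)(-1.02) = 2.6 × 10⁻⁴ → stable
The 51–145 m interval has Δρ < 0: lighter water underlies denser water.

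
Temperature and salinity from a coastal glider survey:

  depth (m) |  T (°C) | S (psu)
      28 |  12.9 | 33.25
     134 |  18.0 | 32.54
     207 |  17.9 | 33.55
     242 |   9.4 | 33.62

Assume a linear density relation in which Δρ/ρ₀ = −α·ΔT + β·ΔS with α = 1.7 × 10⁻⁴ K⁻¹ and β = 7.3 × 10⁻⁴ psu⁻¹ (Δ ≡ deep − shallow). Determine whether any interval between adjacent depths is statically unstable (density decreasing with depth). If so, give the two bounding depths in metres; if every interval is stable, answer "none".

Evaluate Δρ/ρ₀ = −αΔT + βΔS across each adjacent pair:
  28–134 m: −αΔT+βΔS = −(1.7 × 10⁻⁴)(+5.1)+(7.3 × 10⁻⁴)(-0.71) = -1.4 × 10⁻³ → UNSTABLE
  134–207 m: −αΔT+βΔS = −(1.7 × 10⁻⁴)(-0.1)+(7.3 × 10⁻⁴)(+1.01) = 7.5 × 10⁻⁴ → stable
  207–242 m: −αΔT+βΔS = −(1.7 × 10⁻⁴)(-8.5)+(7.3 × 10⁻⁴)(+0.07) = 1.5 × 10⁻³ → stable
The 28–134 m interval has Δρ < 0: lighter water underlies denser water.

28–134 m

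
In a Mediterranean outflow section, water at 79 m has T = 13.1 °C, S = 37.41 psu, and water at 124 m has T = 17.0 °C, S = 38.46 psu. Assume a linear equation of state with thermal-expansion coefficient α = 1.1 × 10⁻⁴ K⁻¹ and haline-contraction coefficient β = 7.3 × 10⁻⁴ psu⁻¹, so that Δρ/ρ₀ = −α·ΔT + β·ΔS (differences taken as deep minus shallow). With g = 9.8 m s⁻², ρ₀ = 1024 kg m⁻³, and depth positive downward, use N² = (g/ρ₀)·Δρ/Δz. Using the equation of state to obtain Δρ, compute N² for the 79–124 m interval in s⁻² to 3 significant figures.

7.35 × 10⁻⁵ s⁻²

ΔT = +3.9 K, ΔS = +1.05 psu (deep − shallow).
Δρ/ρ₀ = −αΔT + βΔS = -4.29 × 10⁻⁴ + 7.665 × 10⁻⁴ = 3.375 × 10⁻⁴, so Δρ ≈ 0.3456 kg m⁻³.
N² = (g/ρ₀)·Δρ/Δz = g·(Δρ/ρ₀)/Δz = 9.8 × 3.375 × 10⁻⁴ / 45 = 7.3500 × 10⁻⁵ s⁻² ≈ 7.35 × 10⁻⁵ s⁻².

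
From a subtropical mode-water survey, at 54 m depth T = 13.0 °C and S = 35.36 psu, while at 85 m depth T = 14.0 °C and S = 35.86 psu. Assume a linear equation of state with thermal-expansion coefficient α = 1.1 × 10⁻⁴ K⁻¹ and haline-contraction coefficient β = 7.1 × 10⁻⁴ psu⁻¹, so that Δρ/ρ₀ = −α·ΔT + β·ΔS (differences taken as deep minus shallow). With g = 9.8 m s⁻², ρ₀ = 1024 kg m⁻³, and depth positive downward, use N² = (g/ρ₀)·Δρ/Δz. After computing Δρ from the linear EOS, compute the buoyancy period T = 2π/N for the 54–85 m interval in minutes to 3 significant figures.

11.9 min

ΔT = +1.0 K, ΔS = +0.50 psu (deep − shallow).
Δρ/ρ₀ = −αΔT + βΔS = -1.10 × 10⁻⁴ + 3.55 × 10⁻⁴ = 2.45 × 10⁻⁴, so Δρ ≈ 0.2509 kg m⁻³.
N² = (g/ρ₀)·Δρ/Δz = g·(Δρ/ρ₀)/Δz = 9.8 × 2.45 × 10⁻⁴ / 31 = 7.7452 × 10⁻⁵ s⁻².
N = √(7.7452 × 10⁻⁵) = 8.8007 × 10⁻³ rad s⁻¹ → T = 2π/N = 713.94 s = 11.899 min ≈ 11.9 min.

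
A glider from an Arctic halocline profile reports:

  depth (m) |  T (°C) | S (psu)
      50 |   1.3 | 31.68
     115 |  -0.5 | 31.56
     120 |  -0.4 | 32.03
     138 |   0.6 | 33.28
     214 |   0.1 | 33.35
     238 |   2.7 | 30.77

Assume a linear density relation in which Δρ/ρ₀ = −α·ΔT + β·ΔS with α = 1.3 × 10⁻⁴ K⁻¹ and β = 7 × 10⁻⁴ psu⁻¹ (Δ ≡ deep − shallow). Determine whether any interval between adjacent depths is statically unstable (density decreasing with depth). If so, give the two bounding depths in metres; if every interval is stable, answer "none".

Evaluate Δρ/ρ₀ = −αΔT + βΔS across each adjacent pair:
  50–115 m: −αΔT+βΔS = −(1.3 × 10⁻⁴)(-1.8)+(7 × 10⁻⁴)(-0.12) = 1.5 × 10⁻⁴ → stable
  115–120 m: −αΔT+βΔS = −(1.3 × 10⁻⁴)(+0.1)+(7 × 10⁻⁴)(+0.47) = 3.2 × 10⁻⁴ → stable
  120–138 m: −αΔT+βΔS = −(1.3 × 10⁻⁴)(+1.0)+(7 × 10⁻⁴)(+1.25) = 7.5 × 10⁻⁴ → stable
  138–214 m: −αΔT+βΔS = −(1.3 × 10⁻⁴)(-0.5)+(7 × 10⁻⁴)(+0.07) = 1.1 × 10⁻⁴ → stable
  214–238 m: −αΔT+βΔS = −(1.3 × 10⁻⁴)(+2.6)+(7 × 10⁻⁴)(-2.58) = -2.1 × 10⁻³ → UNSTABLE
The 214–238 m interval has Δρ < 0: lighter water underlies denser water.

214–238 m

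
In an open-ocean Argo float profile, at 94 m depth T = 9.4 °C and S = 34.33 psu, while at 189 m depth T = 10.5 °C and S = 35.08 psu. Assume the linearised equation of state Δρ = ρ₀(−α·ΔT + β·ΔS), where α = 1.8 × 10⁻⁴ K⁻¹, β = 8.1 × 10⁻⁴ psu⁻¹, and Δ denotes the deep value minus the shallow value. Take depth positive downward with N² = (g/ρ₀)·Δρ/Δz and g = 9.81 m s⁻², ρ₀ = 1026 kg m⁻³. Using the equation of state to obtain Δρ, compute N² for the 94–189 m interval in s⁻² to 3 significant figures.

ΔT = +1.1 K, ΔS = +0.75 psu (deep − shallow).
Δρ/ρ₀ = −αΔT + βΔS = -1.98 × 10⁻⁴ + 6.075 × 10⁻⁴ = 4.095 × 10⁻⁴, so Δρ ≈ 0.4201 kg m⁻³.
N² = (g/ρ₀)·Δρ/Δz = g·(Δρ/ρ₀)/Δz = 9.81 × 4.095 × 10⁻⁴ / 95 = 4.2286 × 10⁻⁵ s⁻² ≈ 4.23 × 10⁻⁵ s⁻².

4.23 × 10⁻⁵ s⁻²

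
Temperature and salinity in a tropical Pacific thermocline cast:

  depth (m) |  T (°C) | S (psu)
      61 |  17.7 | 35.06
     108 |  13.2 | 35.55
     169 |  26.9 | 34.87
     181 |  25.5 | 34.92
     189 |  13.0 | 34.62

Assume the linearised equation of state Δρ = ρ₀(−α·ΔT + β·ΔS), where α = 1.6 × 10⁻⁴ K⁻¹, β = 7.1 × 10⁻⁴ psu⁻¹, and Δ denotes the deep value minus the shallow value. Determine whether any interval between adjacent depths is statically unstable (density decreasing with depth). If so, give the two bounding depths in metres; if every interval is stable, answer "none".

108–169 m

Evaluate Δρ/ρ₀ = −αΔT + βΔS across each adjacent pair:
  61–108 m: −αΔT+βΔS = −(1.6 × 10⁻⁴)(-4.5)+(7.1 × 10⁻⁴)(+0.49) = 1.1 × 10⁻³ → stable
  108–169 m: −αΔT+βΔS = −(1.6 × 10⁻⁴)(+13.7)+(7.1 × 10⁻⁴)(-0.68) = -2.7 × 10⁻³ → UNSTABLE
  169–181 m: −αΔT+βΔS = −(1.6 × 10⁻⁴)(-1.4)+(7.1 × 10⁻⁴)(+0.05) = 2.6 × 10⁻⁴ → stable
  181–189 m: −αΔT+βΔS = −(1.6 × 10⁻⁴)(-12.5)+(7.1 × 10⁻⁴)(-0.30) = 1.8 × 10⁻³ → stable
The 108–169 m interval has Δρ < 0: lighter water underlies denser water.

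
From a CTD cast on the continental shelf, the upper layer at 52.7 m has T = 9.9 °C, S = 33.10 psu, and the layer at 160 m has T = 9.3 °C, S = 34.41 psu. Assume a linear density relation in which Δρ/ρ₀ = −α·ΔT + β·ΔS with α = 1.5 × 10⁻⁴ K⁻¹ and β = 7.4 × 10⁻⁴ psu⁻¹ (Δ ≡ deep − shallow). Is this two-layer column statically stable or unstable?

ΔT = 9.3 − 9.9 = -0.6 K and ΔS = 34.41 − 33.10 = +1.31 psu (deep − shallow).
−αΔT = 9.00 × 10⁻⁵; βΔS = 9.694 × 10⁻⁴; sum Δρ/ρ₀ = 1.0594 × 10⁻³.
Δρ/ρ₀ > 0, so Δρ > 0: deeper water is denser → statically stable.

stable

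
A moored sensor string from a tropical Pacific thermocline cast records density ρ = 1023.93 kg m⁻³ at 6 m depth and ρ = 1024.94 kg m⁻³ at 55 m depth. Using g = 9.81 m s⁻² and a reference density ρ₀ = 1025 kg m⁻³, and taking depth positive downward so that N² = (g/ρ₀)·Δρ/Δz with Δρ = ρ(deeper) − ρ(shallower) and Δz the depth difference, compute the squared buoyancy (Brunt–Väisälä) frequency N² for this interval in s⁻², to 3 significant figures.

Δρ = 1024.94 − 1023.93 = 1.01 kg m⁻³ over Δz = 55 − 6 = 49 m.
N² = (9.81/1025) × (1.01/49) = 1.9727 × 10⁻⁴ s⁻² ≈ 1.97 × 10⁻⁴ s⁻².

1.97 × 10⁻⁴ s⁻²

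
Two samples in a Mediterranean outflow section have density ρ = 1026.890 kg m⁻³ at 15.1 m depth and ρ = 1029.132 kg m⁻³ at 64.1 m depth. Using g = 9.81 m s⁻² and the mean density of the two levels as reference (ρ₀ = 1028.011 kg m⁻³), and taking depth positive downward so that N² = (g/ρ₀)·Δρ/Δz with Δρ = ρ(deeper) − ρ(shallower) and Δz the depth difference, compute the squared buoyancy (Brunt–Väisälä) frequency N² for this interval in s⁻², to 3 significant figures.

Δρ = 1029.132 − 1026.890 = 2.242 kg m⁻³ over Δz = 64.1 − 15.1 = 49 m.
N² = (9.81/1028.011) × (2.242/49) = 4.3663 × 10⁻⁴ s⁻² ≈ 4.37 × 10⁻⁴ s⁻².
Since Δρ > 0 the layer is stably stratified.

4.37 × 10⁻⁴ s⁻²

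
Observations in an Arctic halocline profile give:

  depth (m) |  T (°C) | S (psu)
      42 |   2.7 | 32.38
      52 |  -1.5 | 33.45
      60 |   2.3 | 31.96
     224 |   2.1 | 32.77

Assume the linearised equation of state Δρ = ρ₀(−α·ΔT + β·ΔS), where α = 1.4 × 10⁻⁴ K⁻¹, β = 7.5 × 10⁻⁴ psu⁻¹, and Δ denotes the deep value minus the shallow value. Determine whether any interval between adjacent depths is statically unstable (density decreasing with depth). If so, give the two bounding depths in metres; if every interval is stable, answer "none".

Evaluate Δρ/ρ₀ = −αΔT + βΔS across each adjacent pair:
  42–52 m: −αΔT+βΔS = −(1.4 × 10⁻⁴)(-4.2)+(7.5 × 10⁻⁴)(+1.07) = 1.4 × 10⁻³ → stable
  52–60 m: −αΔT+βΔS = −(1.4 × 10⁻⁴)(+3.8)+(7.5 × 10⁻⁴)(-1.49) = -1.6 × 10⁻³ → UNSTABLE
  60–224 m: −αΔT+βΔS = −(1.4 × 10⁻⁴)(-0.2)+(7.5 × 10⁻⁴)(+0.81) = 6.4 × 10⁻⁴ → stable
The 52–60 m interval has Δρ < 0: lighter water underlies denser water.

52–60 m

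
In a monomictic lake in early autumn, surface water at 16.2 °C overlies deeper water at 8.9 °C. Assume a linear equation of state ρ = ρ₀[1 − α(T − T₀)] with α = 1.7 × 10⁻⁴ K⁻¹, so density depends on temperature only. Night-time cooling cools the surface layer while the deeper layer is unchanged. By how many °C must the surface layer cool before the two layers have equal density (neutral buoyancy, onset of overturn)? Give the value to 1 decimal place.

With temperature the only control, equal density requires T_surf′ = T_deep.
T_surf′ = 8.9 °C.
Cooling required: 16.2 − 8.9 = 7.3 °C.

7.3 °C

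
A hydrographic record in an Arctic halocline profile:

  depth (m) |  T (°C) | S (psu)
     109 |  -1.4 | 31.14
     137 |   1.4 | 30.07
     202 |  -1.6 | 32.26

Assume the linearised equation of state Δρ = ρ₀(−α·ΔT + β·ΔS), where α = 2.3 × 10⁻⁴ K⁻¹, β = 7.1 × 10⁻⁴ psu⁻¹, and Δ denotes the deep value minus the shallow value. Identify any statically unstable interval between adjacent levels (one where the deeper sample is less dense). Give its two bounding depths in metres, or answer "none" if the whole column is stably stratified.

109–137 m

Evaluate Δρ/ρ₀ = −αΔT + βΔS across each adjacent pair:
  109–137 m: −αΔT+βΔS = −(2.3 × 10⁻⁴)(+2.8)+(7.1 × 10⁻⁴)(-1.07) = -1.4 × 10⁻³ → UNSTABLE
  137–202 m: −αΔT+βΔS = −(2.3 × 10⁻⁴)(-3.0)+(7.1 × 10⁻⁴)(+2.19) = 2.2 × 10⁻³ → stable
The 109–137 m interval has Δρ < 0: lighter water underlies denser water.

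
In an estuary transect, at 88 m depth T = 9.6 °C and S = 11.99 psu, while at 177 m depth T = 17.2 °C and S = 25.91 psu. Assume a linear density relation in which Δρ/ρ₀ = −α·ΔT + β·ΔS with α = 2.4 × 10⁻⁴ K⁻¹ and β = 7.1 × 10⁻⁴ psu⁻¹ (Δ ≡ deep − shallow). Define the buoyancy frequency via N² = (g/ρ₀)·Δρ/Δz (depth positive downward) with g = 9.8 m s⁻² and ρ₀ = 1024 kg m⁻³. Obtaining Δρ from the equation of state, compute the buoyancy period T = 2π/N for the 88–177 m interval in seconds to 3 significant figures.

211 s

ΔT = +7.6 K, ΔS = +13.92 psu (deep − shallow).
Δρ/ρ₀ = −αΔT + βΔS = -1.824 × 10⁻³ + 9.8832 × 10⁻³ = 8.0592 × 10⁻³, so Δρ ≈ 8.253 kg m⁻³.
N² = (g/ρ₀)·Δρ/Δz = g·(Δρ/ρ₀)/Δz = 9.8 × 8.0592 × 10⁻³ / 89 = 8.8742 × 10⁻⁴ s⁻².
N = √(8.8742 × 10⁻⁴) = 0.029790 rad s⁻¹ → T = 2π/N = 210.92 s ≈ 211 s.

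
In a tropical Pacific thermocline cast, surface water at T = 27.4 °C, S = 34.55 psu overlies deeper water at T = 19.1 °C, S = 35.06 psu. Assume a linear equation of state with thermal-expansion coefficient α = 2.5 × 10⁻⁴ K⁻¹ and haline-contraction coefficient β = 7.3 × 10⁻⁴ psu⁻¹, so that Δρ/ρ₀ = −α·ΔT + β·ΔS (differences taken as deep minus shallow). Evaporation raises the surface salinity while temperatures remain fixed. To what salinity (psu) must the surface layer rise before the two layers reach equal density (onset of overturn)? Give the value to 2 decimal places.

37.90 psu

Neutral buoyancy requires −α(T_deep − T_surf) + β(S_deep − S_surf′) = 0.
S_surf′ = S_deep − (α/β)·ΔT = 35.06 − (2.5 × 10⁻⁴/7.3 × 10⁻⁴)·(-8.3) = 37.9025 psu.
Increase required: 37.9025 − 34.55 = 3.3525 psu.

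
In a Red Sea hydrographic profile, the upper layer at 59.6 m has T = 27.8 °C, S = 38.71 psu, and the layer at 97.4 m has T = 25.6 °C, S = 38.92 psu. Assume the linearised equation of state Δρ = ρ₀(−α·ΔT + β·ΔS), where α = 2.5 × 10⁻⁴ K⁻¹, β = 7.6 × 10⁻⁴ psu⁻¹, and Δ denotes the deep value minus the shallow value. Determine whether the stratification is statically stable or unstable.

ΔT = 25.6 − 27.8 = -2.2 K and ΔS = 38.92 − 38.71 = +0.21 psu (deep − shallow).
−αΔT = 5.50 × 10⁻⁴; βΔS = 1.596 × 10⁻⁴; sum Δρ/ρ₀ = 7.096 × 10⁻⁴.
Δρ/ρ₀ > 0, so Δρ > 0: deeper water is denser → statically stable.

stable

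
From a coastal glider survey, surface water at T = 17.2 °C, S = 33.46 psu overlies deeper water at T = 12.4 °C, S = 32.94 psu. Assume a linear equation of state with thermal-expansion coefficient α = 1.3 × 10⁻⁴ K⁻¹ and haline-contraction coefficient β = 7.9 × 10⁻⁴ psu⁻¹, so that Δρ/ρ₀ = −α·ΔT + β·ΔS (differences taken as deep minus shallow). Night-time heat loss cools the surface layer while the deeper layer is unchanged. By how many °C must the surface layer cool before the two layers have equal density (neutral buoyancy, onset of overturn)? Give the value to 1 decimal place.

1.6 °C

Neutral buoyancy requires Δρ = 0, i.e. −α(T_deep − T_surf′) + β(S_deep − S_surf) = 0.
T_surf′ = T_deep − (β/α)·ΔS = 12.4 − (7.9 × 10⁻⁴/1.3 × 10⁻⁴)·(-0.52) = 15.560 °C.
Cooling required: 17.2 − (15.560) = 1.640 °C.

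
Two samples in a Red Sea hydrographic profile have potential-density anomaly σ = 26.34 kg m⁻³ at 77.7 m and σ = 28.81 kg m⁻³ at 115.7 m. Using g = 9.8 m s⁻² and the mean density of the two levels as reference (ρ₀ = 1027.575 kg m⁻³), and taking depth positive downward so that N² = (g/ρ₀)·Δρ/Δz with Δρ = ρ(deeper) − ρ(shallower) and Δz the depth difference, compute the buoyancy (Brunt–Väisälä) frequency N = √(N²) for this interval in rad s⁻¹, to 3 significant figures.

0.0249 rad s⁻¹

Δρ = 1028.81 − 1026.34 = 2.47 kg m⁻³ over Δz = 115.7 − 77.7 = 38 m.
N² = (9.8/1027.575) × (2.47/38) = 6.1991 × 10⁻⁴ s⁻².
N = √(6.1991 × 10⁻⁴) = 0.024898 rad s⁻¹ ≈ 0.0249 rad s⁻¹.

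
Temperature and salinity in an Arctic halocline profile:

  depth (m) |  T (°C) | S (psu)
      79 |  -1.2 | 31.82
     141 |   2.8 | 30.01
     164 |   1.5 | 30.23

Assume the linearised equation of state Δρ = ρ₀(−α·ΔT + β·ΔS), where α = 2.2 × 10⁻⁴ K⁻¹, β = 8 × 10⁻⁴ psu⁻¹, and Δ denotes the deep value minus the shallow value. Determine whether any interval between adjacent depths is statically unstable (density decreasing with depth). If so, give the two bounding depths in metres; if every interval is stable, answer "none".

Evaluate Δρ/ρ₀ = −αΔT + βΔS across each adjacent pair:
  79–141 m: −αΔT+βΔS = −(2.2 × 10⁻⁴)(+4.0)+(8 × 10⁻⁴)(-1.81) = -2.3 × 10⁻³ → UNSTABLE
  141–164 m: −αΔT+βΔS = −(2.2 × 10⁻⁴)(-1.3)+(8 × 10⁻⁴)(+0.22) = 4.6 × 10⁻⁴ → stable
The 79–141 m interval has Δρ < 0: lighter water underlies denser water.

79–141 m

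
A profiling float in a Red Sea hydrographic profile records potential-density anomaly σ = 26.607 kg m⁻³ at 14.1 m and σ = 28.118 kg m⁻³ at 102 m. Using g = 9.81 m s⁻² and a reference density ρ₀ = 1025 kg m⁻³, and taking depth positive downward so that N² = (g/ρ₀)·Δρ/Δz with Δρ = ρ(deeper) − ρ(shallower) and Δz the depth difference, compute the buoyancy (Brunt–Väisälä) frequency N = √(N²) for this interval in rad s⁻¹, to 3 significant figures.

0.0128 rad s⁻¹

Δρ = 1028.118 − 1026.607 = 1.511 kg m⁻³ over Δz = 102 − 14.1 = 87.9 m.
N² = (9.81/1025) × (1.511/87.9) = 1.6452 × 10⁻⁴ s⁻².
N = √(1.6452 × 10⁻⁴) = 0.012827 rad s⁻¹ ≈ 0.0128 rad s⁻¹.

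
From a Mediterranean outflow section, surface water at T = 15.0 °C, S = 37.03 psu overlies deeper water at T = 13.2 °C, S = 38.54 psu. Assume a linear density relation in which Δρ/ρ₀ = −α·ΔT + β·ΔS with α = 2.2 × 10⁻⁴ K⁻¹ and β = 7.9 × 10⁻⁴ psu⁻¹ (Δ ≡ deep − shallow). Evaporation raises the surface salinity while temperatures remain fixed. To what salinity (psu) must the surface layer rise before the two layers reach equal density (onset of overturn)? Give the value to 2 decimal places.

39.04 psu

Neutral buoyancy requires −α(T_deep − T_surf) + β(S_deep − S_surf′) = 0.
S_surf′ = S_deep − (α/β)·ΔT = 38.54 − (2.2 × 10⁻⁴/7.9 × 10⁻⁴)·(-1.8) = 39.0413 psu.
Increase required: 39.0413 − 37.03 = 2.0113 psu.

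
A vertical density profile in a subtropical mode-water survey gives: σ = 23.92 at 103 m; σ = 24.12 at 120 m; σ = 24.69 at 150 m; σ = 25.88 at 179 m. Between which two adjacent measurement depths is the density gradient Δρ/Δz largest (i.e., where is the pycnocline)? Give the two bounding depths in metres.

150–179 m

Compute the density gradient over each adjacent pair:
  103–120 m: Δρ/Δz = 0.20/17 = 0.012 kg m⁻⁴
  120–150 m: Δρ/Δz = 0.57/30 = 0.019 kg m⁻⁴
  150–179 m: Δρ/Δz = 1.19/29 = 0.041 kg m⁻⁴
The largest gradient is in the 150–179 m interval — the pycnocline.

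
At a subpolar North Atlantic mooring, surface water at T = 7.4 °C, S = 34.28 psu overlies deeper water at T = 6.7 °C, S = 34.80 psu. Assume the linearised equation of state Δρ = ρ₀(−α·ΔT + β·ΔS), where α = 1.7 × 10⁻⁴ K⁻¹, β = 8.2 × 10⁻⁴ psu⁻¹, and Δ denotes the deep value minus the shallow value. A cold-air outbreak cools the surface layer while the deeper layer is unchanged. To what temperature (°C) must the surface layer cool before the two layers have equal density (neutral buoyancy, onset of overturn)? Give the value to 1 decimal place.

Neutral buoyancy requires Δρ = 0, i.e. −α(T_deep − T_surf′) + β(S_deep − S_surf) = 0.
T_surf′ = T_deep − (β/α)·ΔS = 6.7 − (8.2 × 10⁻⁴/1.7 × 10⁻⁴)·(+0.52) = 4.192 °C.
Cooling required: 7.4 − (4.192) = 3.208 °C.

4.2 °C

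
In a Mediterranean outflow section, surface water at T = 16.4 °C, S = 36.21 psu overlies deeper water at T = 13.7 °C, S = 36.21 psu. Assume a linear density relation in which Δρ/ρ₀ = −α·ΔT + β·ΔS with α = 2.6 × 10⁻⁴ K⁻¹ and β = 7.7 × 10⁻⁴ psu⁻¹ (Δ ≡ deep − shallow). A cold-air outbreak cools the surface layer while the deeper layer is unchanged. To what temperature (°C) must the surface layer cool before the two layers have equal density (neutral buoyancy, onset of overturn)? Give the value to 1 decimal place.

13.7 °C

Neutral buoyancy requires Δρ = 0, i.e. −α(T_deep − T_surf′) + β(S_deep − S_surf) = 0.
T_surf′ = T_deep − (β/α)·ΔS = 13.7 − (7.7 × 10⁻⁴/2.6 × 10⁻⁴)·(+0.00) = 13.700 °C.
Cooling required: 16.4 − (13.700) = 2.700 °C.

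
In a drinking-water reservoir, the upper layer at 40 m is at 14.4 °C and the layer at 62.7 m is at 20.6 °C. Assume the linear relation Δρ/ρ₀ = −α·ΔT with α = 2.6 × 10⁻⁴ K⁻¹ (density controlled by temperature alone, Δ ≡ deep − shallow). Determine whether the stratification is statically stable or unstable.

unstable

ΔT = 20.6 − 14.4 = +6.2 K, so Δρ/ρ₀ = −αΔT = -1.612 × 10⁻³.
Δρ/ρ₀ < 0, so Δρ < 0: deeper water is lighter → statically unstable; the column would overturn.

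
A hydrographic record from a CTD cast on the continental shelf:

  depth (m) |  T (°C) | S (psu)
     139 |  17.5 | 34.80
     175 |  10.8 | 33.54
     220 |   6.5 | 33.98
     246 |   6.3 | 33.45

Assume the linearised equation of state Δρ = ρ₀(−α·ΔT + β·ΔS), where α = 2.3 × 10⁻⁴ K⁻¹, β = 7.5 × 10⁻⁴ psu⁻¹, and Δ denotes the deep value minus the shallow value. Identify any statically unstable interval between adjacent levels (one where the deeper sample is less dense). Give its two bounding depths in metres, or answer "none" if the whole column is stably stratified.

220–246 m

Evaluate Δρ/ρ₀ = −αΔT + βΔS across each adjacent pair:
  139–175 m: −αΔT+βΔS = −(2.3 × 10⁻⁴)(-6.7)+(7.5 × 10⁻⁴)(-1.26) = 6.0 × 10⁻⁴ → stable
  175–220 m: −αΔT+βΔS = −(2.3 × 10⁻⁴)(-4.3)+(7.5 × 10⁻⁴)(+0.44) = 1.3 × 10⁻³ → stable
  220–246 m: −αΔT+βΔS = −(2.3 × 10⁻⁴)(-0.2)+(7.5 × 10⁻⁴)(-0.53) = -3.5 × 10⁻⁴ → UNSTABLE
The 220–246 m interval has Δρ < 0: lighter water underlies denser water.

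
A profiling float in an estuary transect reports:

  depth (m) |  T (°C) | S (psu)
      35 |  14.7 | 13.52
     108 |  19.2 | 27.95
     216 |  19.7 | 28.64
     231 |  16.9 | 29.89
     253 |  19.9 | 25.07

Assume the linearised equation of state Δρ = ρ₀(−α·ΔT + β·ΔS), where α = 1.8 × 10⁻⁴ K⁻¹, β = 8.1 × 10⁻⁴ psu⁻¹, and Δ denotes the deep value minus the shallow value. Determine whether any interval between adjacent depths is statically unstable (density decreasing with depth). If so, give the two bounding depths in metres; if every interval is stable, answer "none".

231–253 m

Evaluate Δρ/ρ₀ = −αΔT + βΔS across each adjacent pair:
  35–108 m: −αΔT+βΔS = −(1.8 × 10⁻⁴)(+4.5)+(8.1 × 10⁻⁴)(+14.43) = 0.011 → stable
  108–216 m: −αΔT+βΔS = −(1.8 × 10⁻⁴)(+0.5)+(8.1 × 10⁻⁴)(+0.69) = 4.7 × 10⁻⁴ → stable
  216–231 m: −αΔT+βΔS = −(1.8 × 10⁻⁴)(-2.8)+(8.1 × 10⁻⁴)(+1.25) = 1.5 × 10⁻³ → stable
  231–253 m: −αΔT+βΔS = −(1.8 × 10⁻⁴)(+3.0)+(8.1 × 10⁻⁴)(-4.82) = -4.4 × 10⁻³ → UNSTABLE
The 231–253 m interval has Δρ < 0: lighter water underlies denser water.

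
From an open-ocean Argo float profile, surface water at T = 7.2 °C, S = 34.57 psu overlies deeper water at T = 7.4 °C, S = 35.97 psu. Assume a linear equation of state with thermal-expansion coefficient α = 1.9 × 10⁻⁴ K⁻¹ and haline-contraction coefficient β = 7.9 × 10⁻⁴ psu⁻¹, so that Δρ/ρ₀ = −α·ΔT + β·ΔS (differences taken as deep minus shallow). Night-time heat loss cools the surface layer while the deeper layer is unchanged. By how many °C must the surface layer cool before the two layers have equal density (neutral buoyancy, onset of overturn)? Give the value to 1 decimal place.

Neutral buoyancy requires Δρ = 0, i.e. −α(T_deep − T_surf′) + β(S_deep − S_surf) = 0.
T_surf′ = T_deep − (β/α)·ΔS = 7.4 − (7.9 × 10⁻⁴/1.9 × 10⁻⁴)·(+1.40) = 1.579 °C.
Cooling required: 7.2 − (1.579) = 5.621 °C.

5.6 °C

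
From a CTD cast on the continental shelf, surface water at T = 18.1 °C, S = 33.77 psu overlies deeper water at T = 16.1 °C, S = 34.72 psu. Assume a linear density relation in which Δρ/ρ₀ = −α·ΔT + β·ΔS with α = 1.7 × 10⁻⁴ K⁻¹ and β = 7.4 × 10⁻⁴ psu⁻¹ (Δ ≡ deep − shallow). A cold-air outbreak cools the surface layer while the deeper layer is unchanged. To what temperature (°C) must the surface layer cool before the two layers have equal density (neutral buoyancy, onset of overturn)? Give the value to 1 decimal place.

Neutral buoyancy requires Δρ = 0, i.e. −α(T_deep − T_surf′) + β(S_deep − S_surf) = 0.
T_surf′ = T_deep − (β/α)·ΔS = 16.1 − (7.4 × 10⁻⁴/1.7 × 10⁻⁴)·(+0.95) = 11.965 °C.
Cooling required: 18.1 − (11.965) = 6.135 °C.

12.0 °C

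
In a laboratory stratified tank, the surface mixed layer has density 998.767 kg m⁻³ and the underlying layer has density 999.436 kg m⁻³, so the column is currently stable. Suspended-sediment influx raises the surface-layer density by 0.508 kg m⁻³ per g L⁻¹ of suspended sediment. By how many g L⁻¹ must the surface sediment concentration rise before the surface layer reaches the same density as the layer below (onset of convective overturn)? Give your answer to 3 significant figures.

1.32 g L⁻¹

Density deficit of the surface layer: 999.436 − 998.767 = 0.669 kg m⁻³.
Required change = 0.669 / 0.508 = 1.32 g L⁻¹.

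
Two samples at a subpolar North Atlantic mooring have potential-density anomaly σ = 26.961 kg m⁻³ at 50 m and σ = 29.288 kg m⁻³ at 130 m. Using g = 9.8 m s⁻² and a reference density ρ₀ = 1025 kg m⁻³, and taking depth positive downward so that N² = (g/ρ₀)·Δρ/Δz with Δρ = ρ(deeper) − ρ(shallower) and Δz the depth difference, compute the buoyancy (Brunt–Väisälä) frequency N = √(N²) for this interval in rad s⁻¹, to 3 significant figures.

0.0167 rad s⁻¹

Δρ = 1029.288 − 1026.961 = 2.327 kg m⁻³ over Δz = 130 − 50 = 80 m.
N² = (9.8/1025) × (2.327/80) = 2.7810 × 10⁻⁴ s⁻².
N = √(2.7810 × 10⁻⁴) = 0.016676 rad s⁻¹ ≈ 0.0167 rad s⁻¹.
A positive N² confirms static stability across the interval.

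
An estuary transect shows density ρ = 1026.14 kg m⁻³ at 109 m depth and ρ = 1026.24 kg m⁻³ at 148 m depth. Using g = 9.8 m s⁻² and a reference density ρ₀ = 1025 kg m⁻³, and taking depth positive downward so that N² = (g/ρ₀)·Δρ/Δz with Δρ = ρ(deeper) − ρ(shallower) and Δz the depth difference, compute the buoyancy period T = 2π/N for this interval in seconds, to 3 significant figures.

Δρ = 1026.24 − 1026.14 = 0.10 kg m⁻³ over Δz = 148 − 109 = 39 m.
N² = (9.8/1025) × (0.10/39) = 2.4515 × 10⁻⁵ s⁻².
N = √(2.4515 × 10⁻⁵) = 4.9513 × 10⁻³ rad s⁻¹, so T = 2π/N = 1.2690 × 10³ s ≈ 1.27 × 10³ s.
N² > 0, so the interval is statically stable.

1.27 × 10³ s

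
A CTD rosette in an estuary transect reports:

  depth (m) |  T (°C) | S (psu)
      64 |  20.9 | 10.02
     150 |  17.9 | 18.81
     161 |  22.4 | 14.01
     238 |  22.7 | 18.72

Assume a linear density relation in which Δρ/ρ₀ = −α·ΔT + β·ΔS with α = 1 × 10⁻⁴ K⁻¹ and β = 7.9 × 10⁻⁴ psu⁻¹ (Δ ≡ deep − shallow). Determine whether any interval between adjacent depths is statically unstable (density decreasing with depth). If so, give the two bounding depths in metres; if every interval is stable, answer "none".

150–161 m

Evaluate Δρ/ρ₀ = −αΔT + βΔS across each adjacent pair:
  64–150 m: −αΔT+βΔS = −(1 × 10⁻⁴)(-3.0)+(7.9 × 10⁻⁴)(+8.79) = 7.2 × 10⁻³ → stable
  150–161 m: −αΔT+βΔS = −(1 × 10⁻⁴)(+4.5)+(7.9 × 10⁻⁴)(-4.80) = -4.2 × 10⁻³ → UNSTABLE
  161–238 m: −αΔT+βΔS = −(1 × 10⁻⁴)(+0.3)+(7.9 × 10⁻⁴)(+4.71) = 3.7 × 10⁻³ → stable
The 150–161 m interval has Δρ < 0: lighter water underlies denser water.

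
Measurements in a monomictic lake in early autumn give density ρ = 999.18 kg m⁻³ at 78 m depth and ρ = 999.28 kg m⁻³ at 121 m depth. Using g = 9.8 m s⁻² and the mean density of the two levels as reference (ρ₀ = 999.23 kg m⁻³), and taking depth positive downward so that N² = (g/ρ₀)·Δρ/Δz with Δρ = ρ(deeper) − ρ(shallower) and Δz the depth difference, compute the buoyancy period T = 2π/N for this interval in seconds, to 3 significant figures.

1.32 × 10³ s

Δρ = 999.28 − 999.18 = 0.10 kg m⁻³ over Δz = 121 − 78 = 43 m.
N² = (9.8/999.23) × (0.10/43) = 2.2808 × 10⁻⁵ s⁻².
N = √(2.2808 × 10⁻⁵) = 4.7758 × 10⁻³ rad s⁻¹, so T = 2π/N = 1.3156 × 10³ s ≈ 1.32 × 10³ s.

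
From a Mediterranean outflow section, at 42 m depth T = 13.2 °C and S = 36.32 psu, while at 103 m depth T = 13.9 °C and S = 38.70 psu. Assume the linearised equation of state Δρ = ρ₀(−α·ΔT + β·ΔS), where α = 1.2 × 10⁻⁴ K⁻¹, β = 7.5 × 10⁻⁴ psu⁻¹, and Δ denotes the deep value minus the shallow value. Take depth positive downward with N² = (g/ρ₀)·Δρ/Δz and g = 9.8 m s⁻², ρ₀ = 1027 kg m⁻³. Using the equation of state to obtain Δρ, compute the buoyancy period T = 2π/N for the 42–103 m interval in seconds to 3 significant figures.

ΔT = +0.7 K, ΔS = +2.38 psu (deep − shallow).
Δρ/ρ₀ = −αΔT + βΔS = -8.40 × 10⁻⁵ + 1.785 × 10⁻³ = 1.701 × 10⁻³, so Δρ ≈ 1.747 kg m⁻³.
N² = (g/ρ₀)·Δρ/Δz = g·(Δρ/ρ₀)/Δz = 9.8 × 1.701 × 10⁻³ / 61 = 2.7328 × 10⁻⁴ s⁻².
N = √(2.7328 × 10⁻⁴) = 0.016531 rad s⁻¹ → T = 2π/N = 380.09 s ≈ 380 s.

380 s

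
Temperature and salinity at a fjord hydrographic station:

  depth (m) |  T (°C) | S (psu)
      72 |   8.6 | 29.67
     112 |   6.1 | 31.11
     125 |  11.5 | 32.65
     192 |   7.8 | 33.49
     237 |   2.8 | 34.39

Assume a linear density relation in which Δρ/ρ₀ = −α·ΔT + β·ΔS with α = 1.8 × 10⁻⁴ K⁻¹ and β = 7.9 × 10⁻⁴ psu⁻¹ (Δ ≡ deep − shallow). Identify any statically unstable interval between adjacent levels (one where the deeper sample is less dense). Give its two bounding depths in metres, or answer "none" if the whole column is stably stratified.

Evaluate Δρ/ρ₀ = −αΔT + βΔS across each adjacent pair:
  72–112 m: −αΔT+βΔS = −(1.8 × 10⁻⁴)(-2.5)+(7.9 × 10⁻⁴)(+1.44) = 1.6 × 10⁻³ → stable
  112–125 m: −αΔT+βΔS = −(1.8 × 10⁻⁴)(+5.4)+(7.9 × 10⁻⁴)(+1.54) = 2.4 × 10⁻⁴ → stable
  125–192 m: −αΔT+βΔS = −(1.8 × 10⁻⁴)(-3.7)+(7.9 × 10⁻⁴)(+0.84) = 1.3 × 10⁻³ → stable
  192–237 m: −αΔT+βΔS = −(1.8 × 10⁻⁴)(-5.0)+(7.9 × 10⁻⁴)(+0.90) = 1.6 × 10⁻³ → stable
Every interval has Δρ > 0: the column is stably stratified throughout.

none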